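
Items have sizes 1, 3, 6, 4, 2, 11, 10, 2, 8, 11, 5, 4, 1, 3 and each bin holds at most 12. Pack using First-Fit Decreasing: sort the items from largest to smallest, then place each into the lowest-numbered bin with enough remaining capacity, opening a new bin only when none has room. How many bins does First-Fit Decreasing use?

Sorted descending: 11, 11, 10, 8, 6, 5, 4, 4, 3, 3, 2, 2, 1, 1.
Put 11 in bin 1; 1 remain.
Put 11 in bin 2; 1 remain.
Put 10 in bin 3; 2 remain.
Put 8 in bin 4; 4 remain.
Put 6 in bin 5; 6 remain.
Put 5 in bin 5; 1 remain.
Put 4 in bin 4; 0 remain.
Put 4 in bin 6; 8 remain.
Put 3 in bin 6; 5 remain.
Put 3 in bin 6; 2 remain.
Put 2 in bin 3; 0 remain.
Put 2 in bin 6; 0 remain.
Put 1 in bin 1; 0 remain.
Put 1 in bin 2; 0 remain.
Final bins: [11,1] [11,1] [10,2] [8,4] [6,5] [4,3,3,2].

6 bins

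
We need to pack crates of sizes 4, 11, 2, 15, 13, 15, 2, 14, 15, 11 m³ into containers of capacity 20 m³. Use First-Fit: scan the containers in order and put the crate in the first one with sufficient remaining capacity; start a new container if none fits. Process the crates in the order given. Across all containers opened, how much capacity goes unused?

38

4 m³ → container 1 (remaining 16 m³)
11 m³ → container 1 (remaining 5 m³)
2 m³ → container 1 (remaining 3 m³)
15 m³ → container 2 (remaining 5 m³)
13 m³ → container 3 (remaining 7 m³)
15 m³ → container 4 (remaining 5 m³)
2 m³ → container 1 (remaining 1 m³)
14 m³ → container 5 (remaining 6 m³)
15 m³ → container 6 (remaining 5 m³)
11 m³ → container 7 (remaining 9 m³)
7 containers × 20 m³ = 140 m³; used 102 m³; unused 38 m³.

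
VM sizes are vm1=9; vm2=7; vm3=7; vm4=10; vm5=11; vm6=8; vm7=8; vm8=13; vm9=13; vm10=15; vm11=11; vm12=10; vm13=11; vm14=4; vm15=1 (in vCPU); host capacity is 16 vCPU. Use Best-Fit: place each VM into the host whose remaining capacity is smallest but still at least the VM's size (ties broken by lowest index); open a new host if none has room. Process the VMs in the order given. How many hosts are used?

host 1: place vm1 (9 vCPU), 7 vCPU left
host 1: place vm2 (7 vCPU), 0 vCPU left
host 2: place vm3 (7 vCPU), 9 vCPU left
host 3: place vm4 (10 vCPU), 6 vCPU left
host 4: place vm5 (11 vCPU), 5 vCPU left
host 2: place vm6 (8 vCPU), 1 vCPU left
host 5: place vm7 (8 vCPU), 8 vCPU left
host 6: place vm8 (13 vCPU), 3 vCPU left
host 7: place vm9 (13 vCPU), 3 vCPU left
host 8: place vm10 (15 vCPU), 1 vCPU left
host 9: place vm11 (11 vCPU), 5 vCPU left
host 10: place vm12 (10 vCPU), 6 vCPU left
host 11: place vm13 (11 vCPU), 5 vCPU left
host 4: place vm14 (4 vCPU), 1 vCPU left
host 2: place vm15 (1 vCPU), 0 vCPU left

11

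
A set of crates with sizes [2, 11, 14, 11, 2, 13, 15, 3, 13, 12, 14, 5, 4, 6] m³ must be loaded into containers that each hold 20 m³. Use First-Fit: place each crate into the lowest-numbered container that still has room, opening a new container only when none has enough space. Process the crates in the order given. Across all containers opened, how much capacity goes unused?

container 1: place 2 m³, 18 m³ left
container 1: place 11 m³, 7 m³ left
container 2: place 14 m³, 6 m³ left
container 3: place 11 m³, 9 m³ left
container 1: place 2 m³, 5 m³ left
container 4: place 13 m³, 7 m³ left
container 5: place 15 m³, 5 m³ left
container 1: place 3 m³, 2 m³ left
container 6: place 13 m³, 7 m³ left
container 7: place 12 m³, 8 m³ left
container 8: place 14 m³, 6 m³ left
container 2: place 5 m³, 1 m³ left
container 3: place 4 m³, 5 m³ left
container 4: place 6 m³, 1 m³ left
8 containers × 20 m³ = 160 m³; used 125 m³; unused 35 m³.

35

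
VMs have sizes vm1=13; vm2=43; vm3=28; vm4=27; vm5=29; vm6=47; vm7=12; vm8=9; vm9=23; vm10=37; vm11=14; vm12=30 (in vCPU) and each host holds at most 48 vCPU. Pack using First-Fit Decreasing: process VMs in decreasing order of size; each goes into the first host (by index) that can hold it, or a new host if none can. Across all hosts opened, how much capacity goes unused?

Sorted descending: 47, 43, 37, 30, 29, 28, 27, 23, 14, 13, 12, 9.
Put 47 vCPU in host 1; 1 vCPU remain.
Put 43 vCPU in host 2; 5 vCPU remain.
Put 37 vCPU in host 3; 11 vCPU remain.
Put 30 vCPU in host 4; 18 vCPU remain.
Put 29 vCPU in host 5; 19 vCPU remain.
Put 28 vCPU in host 6; 20 vCPU remain.
Put 27 vCPU in host 7; 21 vCPU remain.
Put 23 vCPU in host 8; 25 vCPU remain.
Put 14 vCPU in host 4; 4 vCPU remain.
Put 13 vCPU in host 5; 6 vCPU remain.
Put 12 vCPU in host 6; 8 vCPU remain.
Put 9 vCPU in host 3; 2 vCPU remain.
8 hosts × 48 vCPU = 384 vCPU; used 312 vCPU; unused 72 vCPU.

72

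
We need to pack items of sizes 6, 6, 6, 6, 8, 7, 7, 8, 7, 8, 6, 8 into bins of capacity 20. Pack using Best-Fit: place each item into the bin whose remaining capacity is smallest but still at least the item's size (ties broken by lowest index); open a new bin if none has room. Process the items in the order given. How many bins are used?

5

Put 6 in bin 1; 14 remain.
Put 6 in bin 1; 8 remain.
Put 6 in bin 1; 2 remain.
Put 6 in bin 2; 14 remain.
Put 8 in bin 2; 6 remain.
Put 7 in bin 3; 13 remain.
Put 7 in bin 3; 6 remain.
Put 8 in bin 4; 12 remain.
Put 7 in bin 4; 5 remain.
Put 8 in bin 5; 12 remain.
Put 6 in bin 2; 0 remain.
Put 8 in bin 5; 4 remain.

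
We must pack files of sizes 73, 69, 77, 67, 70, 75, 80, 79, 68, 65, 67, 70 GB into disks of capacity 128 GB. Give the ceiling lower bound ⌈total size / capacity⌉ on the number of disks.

Total size = 73 + 69 + 77 + 67 + 70 + 75 + 80 + 79 + 68 + 65 + 67 + 70 = 860 GB.
⌈860 / 128⌉ = 7.

7 disks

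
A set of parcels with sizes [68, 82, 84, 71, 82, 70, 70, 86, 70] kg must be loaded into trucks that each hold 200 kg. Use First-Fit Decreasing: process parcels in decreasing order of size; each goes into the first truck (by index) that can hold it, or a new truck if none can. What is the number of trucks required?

Sorted descending: 86, 84, 82, 82, 71, 70, 70, 70, 68.
86 kg → truck 1 (remaining 114 kg)
84 kg → truck 1 (remaining 30 kg)
82 kg → truck 2 (remaining 118 kg)
82 kg → truck 2 (remaining 36 kg)
71 kg → truck 3 (remaining 129 kg)
70 kg → truck 3 (remaining 59 kg)
70 kg → truck 4 (remaining 130 kg)
70 kg → truck 4 (remaining 60 kg)
68 kg → truck 5 (remaining 132 kg)
Final trucks: [86,84] [82,82] [71,70] [70,70] [68].

5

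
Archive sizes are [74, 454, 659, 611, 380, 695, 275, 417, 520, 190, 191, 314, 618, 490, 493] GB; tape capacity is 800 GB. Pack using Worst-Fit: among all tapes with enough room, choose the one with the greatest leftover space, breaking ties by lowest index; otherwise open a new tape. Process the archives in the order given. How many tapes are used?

11 tapes

74 GB → tape 1 (remaining 726 GB)
454 GB → tape 1 (remaining 272 GB)
659 GB → tape 2 (remaining 141 GB)
611 GB → tape 3 (remaining 189 GB)
380 GB → tape 4 (remaining 420 GB)
695 GB → tape 5 (remaining 105 GB)
275 GB → tape 4 (remaining 145 GB)
417 GB → tape 6 (remaining 383 GB)
520 GB → tape 7 (remaining 280 GB)
190 GB → tape 6 (remaining 193 GB)
191 GB → tape 7 (remaining 89 GB)
314 GB → tape 8 (remaining 486 GB)
618 GB → tape 9 (remaining 182 GB)
490 GB → tape 10 (remaining 310 GB)
493 GB → tape 11 (remaining 307 GB)
Final tapes: [74,454] [659] [611] [380,275] [695] [417,190] [520,191] [314] [618] [490] [493].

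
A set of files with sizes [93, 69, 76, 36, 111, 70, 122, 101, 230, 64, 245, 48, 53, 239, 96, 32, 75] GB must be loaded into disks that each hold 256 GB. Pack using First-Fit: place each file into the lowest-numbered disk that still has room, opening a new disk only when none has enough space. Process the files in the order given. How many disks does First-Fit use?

disk 1: place 93 GB, 163 GB left
disk 1: place 69 GB, 94 GB left
disk 1: place 76 GB, 18 GB left
disk 2: place 36 GB, 220 GB left
disk 2: place 111 GB, 109 GB left
disk 2: place 70 GB, 39 GB left
disk 3: place 122 GB, 134 GB left
disk 3: place 101 GB, 33 GB left
disk 4: place 230 GB, 26 GB left
disk 5: place 64 GB, 192 GB left
disk 6: place 245 GB, 11 GB left
disk 5: place 48 GB, 144 GB left
disk 5: place 53 GB, 91 GB left
disk 7: place 239 GB, 17 GB left
disk 8: place 96 GB, 160 GB left
disk 2: place 32 GB, 7 GB left
disk 5: place 75 GB, 16 GB left

8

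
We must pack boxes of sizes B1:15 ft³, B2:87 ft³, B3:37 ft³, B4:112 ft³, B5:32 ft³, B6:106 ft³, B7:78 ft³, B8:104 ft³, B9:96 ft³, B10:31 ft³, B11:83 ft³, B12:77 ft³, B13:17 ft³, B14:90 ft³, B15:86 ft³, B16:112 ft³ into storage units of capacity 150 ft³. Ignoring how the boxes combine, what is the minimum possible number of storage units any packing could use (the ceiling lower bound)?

Total size = 15 + 87 + 37 + 112 + 32 + 106 + 78 + 104 + 96 + 31 + 83 + 77 + 17 + 90 + 86 + 112 = 1163 ft³.
⌈1163 / 150⌉ = 8.

8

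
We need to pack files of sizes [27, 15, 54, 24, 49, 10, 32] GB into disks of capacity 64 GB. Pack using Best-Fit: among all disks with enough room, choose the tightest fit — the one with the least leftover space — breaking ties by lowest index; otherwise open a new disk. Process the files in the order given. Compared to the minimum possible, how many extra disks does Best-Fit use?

0

Best-Fit: [27,15] [54,10] [24,32] [49] → 4 disks.
Total size 211 GB; any packing needs at least ⌈211/64⌉ = 4 disks.
So 4 is already optimal.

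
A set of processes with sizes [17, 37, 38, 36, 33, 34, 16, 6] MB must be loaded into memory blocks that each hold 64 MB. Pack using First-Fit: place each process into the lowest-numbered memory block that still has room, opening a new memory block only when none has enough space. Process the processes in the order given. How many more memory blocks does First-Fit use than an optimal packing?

0

First-Fit: [17,37,6] [38,16] [36] [33] [34] → 5 memory blocks.
5 processes exceed 32 MB (half the capacity), and no two of those can share a memory block, so at least 5 memory blocks are needed.
So 5 is already optimal.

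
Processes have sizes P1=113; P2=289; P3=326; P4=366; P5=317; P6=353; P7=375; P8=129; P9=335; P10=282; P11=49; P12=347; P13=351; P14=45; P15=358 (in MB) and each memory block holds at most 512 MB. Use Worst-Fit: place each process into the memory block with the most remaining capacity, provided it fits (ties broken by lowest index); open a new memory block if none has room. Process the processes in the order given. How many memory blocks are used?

11

memory block 1: place P1 (113 MB), 399 MB left
memory block 1: place P2 (289 MB), 110 MB left
memory block 2: place P3 (326 MB), 186 MB left
memory block 3: place P4 (366 MB), 146 MB left
memory block 4: place P5 (317 MB), 195 MB left
memory block 5: place P6 (353 MB), 159 MB left
memory block 6: place P7 (375 MB), 137 MB left
memory block 4: place P8 (129 MB), 66 MB left
memory block 7: place P9 (335 MB), 177 MB left
memory block 8: place P10 (282 MB), 230 MB left
memory block 8: place P11 (49 MB), 181 MB left
memory block 9: place P12 (347 MB), 165 MB left
memory block 10: place P13 (351 MB), 161 MB left
memory block 2: place P14 (45 MB), 141 MB left
memory block 11: place P15 (358 MB), 154 MB left
Final memory blocks: [113,289] [326,45] [366] [317,129] [353] [375] [335] [282,49] [347] [351] [358].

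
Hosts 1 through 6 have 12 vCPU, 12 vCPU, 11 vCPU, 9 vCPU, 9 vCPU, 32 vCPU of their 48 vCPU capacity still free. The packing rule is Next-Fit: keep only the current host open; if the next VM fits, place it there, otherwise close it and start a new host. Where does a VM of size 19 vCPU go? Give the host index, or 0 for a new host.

6

Next-Fit only looks at host 6, which has 32 vCPU free.
19 vCPU fits there.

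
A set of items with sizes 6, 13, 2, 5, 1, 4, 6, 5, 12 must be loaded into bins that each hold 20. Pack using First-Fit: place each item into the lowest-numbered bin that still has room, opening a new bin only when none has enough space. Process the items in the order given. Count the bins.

3

6 → bin 1 (remaining 14)
13 → bin 1 (remaining 1)
2 → bin 2 (remaining 18)
5 → bin 2 (remaining 13)
1 → bin 1 (remaining 0)
4 → bin 2 (remaining 9)
6 → bin 2 (remaining 3)
5 → bin 3 (remaining 15)
12 → bin 3 (remaining 3)
Final bins: [6,13,1] [2,5,4,6] [5,12].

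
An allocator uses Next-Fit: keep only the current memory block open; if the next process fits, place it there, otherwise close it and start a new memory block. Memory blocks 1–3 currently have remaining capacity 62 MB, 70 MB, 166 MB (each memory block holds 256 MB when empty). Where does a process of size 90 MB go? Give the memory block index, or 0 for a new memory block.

Next-Fit only looks at memory block 3, which has 166 MB free.
90 MB fits there.

3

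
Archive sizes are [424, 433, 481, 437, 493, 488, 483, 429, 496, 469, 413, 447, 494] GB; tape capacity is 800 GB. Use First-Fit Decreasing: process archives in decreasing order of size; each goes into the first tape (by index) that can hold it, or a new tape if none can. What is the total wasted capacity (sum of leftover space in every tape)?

Sorted descending: 496, 494, 493, 488, 483, 481, 469, 447, 437, 433, 429, 424, 413.
tape 1: place 496 GB, 304 GB left
tape 2: place 494 GB, 306 GB left
tape 3: place 493 GB, 307 GB left
tape 4: place 488 GB, 312 GB left
tape 5: place 483 GB, 317 GB left
tape 6: place 481 GB, 319 GB left
tape 7: place 469 GB, 331 GB left
tape 8: place 447 GB, 353 GB left
tape 9: place 437 GB, 363 GB left
tape 10: place 433 GB, 367 GB left
tape 11: place 429 GB, 371 GB left
tape 12: place 424 GB, 376 GB left
tape 13: place 413 GB, 387 GB left
13 tapes × 800 GB = 10400 GB; used 5987 GB; unused 4413 GB.

4413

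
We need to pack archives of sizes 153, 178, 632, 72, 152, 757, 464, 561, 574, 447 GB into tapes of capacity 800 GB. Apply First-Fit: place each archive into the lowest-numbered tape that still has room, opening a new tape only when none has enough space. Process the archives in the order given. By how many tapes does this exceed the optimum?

First-Fit: [153,178,72,152] [632] [757] [464] [561] [574] [447] → 7 tapes.
6 archives exceed 400 GB (half the capacity), and no two of those can share a tape, so at least 6 tapes are needed.
An optimal packing achieves that bound: [757] [632,153] [574,178] [561,152,72] [464] [447] → 6 tapes.
Excess: 7 − 6 = 1.

1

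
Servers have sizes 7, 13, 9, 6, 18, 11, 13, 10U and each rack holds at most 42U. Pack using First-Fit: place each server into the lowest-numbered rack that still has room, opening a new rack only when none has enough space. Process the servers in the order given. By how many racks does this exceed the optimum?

0

First-Fit: [7,13,9,6] [18,11,13] [10] → 3 racks.
Total size 87U; any packing needs at least ⌈87/42⌉ = 3 racks.
So 3 is already optimal.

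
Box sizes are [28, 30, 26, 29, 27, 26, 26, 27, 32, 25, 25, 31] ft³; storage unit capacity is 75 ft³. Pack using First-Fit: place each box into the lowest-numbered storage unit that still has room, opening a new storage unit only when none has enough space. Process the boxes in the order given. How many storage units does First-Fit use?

Put 28 ft³ in storage unit 1; 47 ft³ remain.
Put 30 ft³ in storage unit 1; 17 ft³ remain.
Put 26 ft³ in storage unit 2; 49 ft³ remain.
Put 29 ft³ in storage unit 2; 20 ft³ remain.
Put 27 ft³ in storage unit 3; 48 ft³ remain.
Put 26 ft³ in storage unit 3; 22 ft³ remain.
Put 26 ft³ in storage unit 4; 49 ft³ remain.
Put 27 ft³ in storage unit 4; 22 ft³ remain.
Put 32 ft³ in storage unit 5; 43 ft³ remain.
Put 25 ft³ in storage unit 5; 18 ft³ remain.
Put 25 ft³ in storage unit 6; 50 ft³ remain.
Put 31 ft³ in storage unit 6; 19 ft³ remain.

6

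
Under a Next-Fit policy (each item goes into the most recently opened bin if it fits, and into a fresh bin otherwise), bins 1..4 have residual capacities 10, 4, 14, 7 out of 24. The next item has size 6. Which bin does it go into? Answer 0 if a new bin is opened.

Next-Fit only looks at bin 4, which has 7 free.
6 fits there.

4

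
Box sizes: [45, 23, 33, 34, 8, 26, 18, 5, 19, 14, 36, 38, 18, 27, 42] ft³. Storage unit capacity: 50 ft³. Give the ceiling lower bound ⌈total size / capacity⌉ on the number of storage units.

Total size = 45 + 23 + 33 + 34 + 8 + 26 + 18 + 5 + 19 + 14 + 36 + 38 + 18 + 27 + 42 = 386 ft³.
⌈386 / 50⌉ = 8.

8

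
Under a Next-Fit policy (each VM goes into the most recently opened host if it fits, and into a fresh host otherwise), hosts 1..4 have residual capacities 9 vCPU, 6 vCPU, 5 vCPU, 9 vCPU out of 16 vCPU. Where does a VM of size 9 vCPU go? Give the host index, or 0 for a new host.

Next-Fit only looks at host 4, which has 9 vCPU free.
9 vCPU fits there.

4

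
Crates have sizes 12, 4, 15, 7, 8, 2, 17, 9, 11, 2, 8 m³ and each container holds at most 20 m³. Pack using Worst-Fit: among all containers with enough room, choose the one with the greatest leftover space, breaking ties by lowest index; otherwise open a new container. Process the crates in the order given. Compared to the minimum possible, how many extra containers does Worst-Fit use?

Worst-Fit: [12,4] [15,2] [7,8,2] [17] [9,11] [8] → 6 containers.
Total size 95 m³; any packing needs at least ⌈95/20⌉ = 5 containers.
An optimal packing achieves that bound: [17,2] [15,4] [12,8] [11,9] [8,7,2] → 5 containers.
Excess: 6 − 5 = 1.

1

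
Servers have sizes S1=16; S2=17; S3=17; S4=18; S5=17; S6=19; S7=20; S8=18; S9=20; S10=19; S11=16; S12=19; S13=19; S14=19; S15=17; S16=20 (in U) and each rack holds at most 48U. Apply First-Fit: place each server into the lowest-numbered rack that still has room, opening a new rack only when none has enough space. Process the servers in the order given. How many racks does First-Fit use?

8 racks

rack 1: place S1 (16U), 32U left
rack 1: place S2 (17U), 15U left
rack 2: place S3 (17U), 31U left
rack 2: place S4 (18U), 13U left
rack 3: place S5 (17U), 31U left
rack 3: place S6 (19U), 12U left
rack 4: place S7 (20U), 28U left
rack 4: place S8 (18U), 10U left
rack 5: place S9 (20U), 28U left
rack 5: place S10 (19U), 9U left
rack 6: place S11 (16U), 32U left
rack 6: place S12 (19U), 13U left
rack 7: place S13 (19U), 29U left
rack 7: place S14 (19U), 10U left
rack 8: place S15 (17U), 31U left
rack 8: place S16 (20U), 11U left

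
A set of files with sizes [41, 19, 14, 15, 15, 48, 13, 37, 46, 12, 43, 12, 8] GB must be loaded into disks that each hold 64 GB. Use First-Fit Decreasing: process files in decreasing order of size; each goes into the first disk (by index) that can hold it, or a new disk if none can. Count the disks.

Sorted descending: 48, 46, 43, 41, 37, 19, 15, 15, 14, 13, 12, 12, 8.
disk 1: place 48 GB, 16 GB left
disk 2: place 46 GB, 18 GB left
disk 3: place 43 GB, 21 GB left
disk 4: place 41 GB, 23 GB left
disk 5: place 37 GB, 27 GB left
disk 3: place 19 GB, 2 GB left
disk 1: place 15 GB, 1 GB left
disk 2: place 15 GB, 3 GB left
disk 4: place 14 GB, 9 GB left
disk 5: place 13 GB, 14 GB left
disk 5: place 12 GB, 2 GB left
disk 6: place 12 GB, 52 GB left
disk 4: place 8 GB, 1 GB left

6 disks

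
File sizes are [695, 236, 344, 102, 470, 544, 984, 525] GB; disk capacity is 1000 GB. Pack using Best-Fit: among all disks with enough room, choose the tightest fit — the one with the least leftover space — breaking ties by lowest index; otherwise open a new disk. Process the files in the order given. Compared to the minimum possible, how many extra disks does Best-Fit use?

Best-Fit: [695,236] [344,102,470] [544] [984] [525] → 5 disks.
Total size 3900 GB; any packing needs at least ⌈3900/1000⌉ = 4 disks.
An optimal packing achieves that bound: [984] [695,236] [544,344,102] [525,470] → 4 disks.
Excess: 5 − 4 = 1.

1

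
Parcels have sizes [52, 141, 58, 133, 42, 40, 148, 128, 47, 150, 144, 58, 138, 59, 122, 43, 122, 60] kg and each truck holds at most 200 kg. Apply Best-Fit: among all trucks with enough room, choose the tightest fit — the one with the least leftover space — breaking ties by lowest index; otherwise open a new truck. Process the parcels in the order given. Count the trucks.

10

52 kg → truck 1 (remaining 148 kg)
141 kg → truck 1 (remaining 7 kg)
58 kg → truck 2 (remaining 142 kg)
133 kg → truck 2 (remaining 9 kg)
42 kg → truck 3 (remaining 158 kg)
40 kg → truck 3 (remaining 118 kg)
148 kg → truck 4 (remaining 52 kg)
128 kg → truck 5 (remaining 72 kg)
47 kg → truck 4 (remaining 5 kg)
150 kg → truck 6 (remaining 50 kg)
144 kg → truck 7 (remaining 56 kg)
58 kg → truck 5 (remaining 14 kg)
138 kg → truck 8 (remaining 62 kg)
59 kg → truck 8 (remaining 3 kg)
122 kg → truck 9 (remaining 78 kg)
43 kg → truck 6 (remaining 7 kg)
122 kg → truck 10 (remaining 78 kg)
60 kg → truck 9 (remaining 18 kg)
Final trucks: [52,141] [58,133] [42,40] [148,47] [128,58] [150,43] [144] [138,59] [122,60] [122].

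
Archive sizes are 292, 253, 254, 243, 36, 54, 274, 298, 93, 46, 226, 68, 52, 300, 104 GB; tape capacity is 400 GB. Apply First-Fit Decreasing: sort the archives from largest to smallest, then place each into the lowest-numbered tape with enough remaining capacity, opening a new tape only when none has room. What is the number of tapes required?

Sorted descending: 300, 298, 292, 274, 254, 253, 243, 226, 104, 93, 68, 54, 52, 46, 36.
tape 1: place 300 GB, 100 GB left
tape 2: place 298 GB, 102 GB left
tape 3: place 292 GB, 108 GB left
tape 4: place 274 GB, 126 GB left
tape 5: place 254 GB, 146 GB left
tape 6: place 253 GB, 147 GB left
tape 7: place 243 GB, 157 GB left
tape 8: place 226 GB, 174 GB left
tape 3: place 104 GB, 4 GB left
tape 1: place 93 GB, 7 GB left
tape 2: place 68 GB, 34 GB left
tape 4: place 54 GB, 72 GB left
tape 4: place 52 GB, 20 GB left
tape 5: place 46 GB, 100 GB left
tape 5: place 36 GB, 64 GB left
Final tapes: [300,93] [298,68] [292,104] [274,54,52] [254,46,36] [253] [243] [226].

8 tapes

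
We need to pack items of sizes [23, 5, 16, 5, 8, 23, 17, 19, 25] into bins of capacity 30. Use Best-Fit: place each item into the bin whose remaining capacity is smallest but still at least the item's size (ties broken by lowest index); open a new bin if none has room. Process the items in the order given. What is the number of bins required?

6 bins

bin 1: place 23, 7 left
bin 1: place 5, 2 left
bin 2: place 16, 14 left
bin 2: place 5, 9 left
bin 2: place 8, 1 left
bin 3: place 23, 7 left
bin 4: place 17, 13 left
bin 5: place 19, 11 left
bin 6: place 25, 5 left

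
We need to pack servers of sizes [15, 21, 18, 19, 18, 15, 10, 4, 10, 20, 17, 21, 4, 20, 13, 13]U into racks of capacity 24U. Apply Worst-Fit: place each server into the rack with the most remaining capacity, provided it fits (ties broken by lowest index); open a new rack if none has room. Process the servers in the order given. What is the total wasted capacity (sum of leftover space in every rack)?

74

15U → rack 1 (remaining 9U)
21U → rack 2 (remaining 3U)
18U → rack 3 (remaining 6U)
19U → rack 4 (remaining 5U)
18U → rack 5 (remaining 6U)
15U → rack 6 (remaining 9U)
10U → rack 7 (remaining 14U)
4U → rack 7 (remaining 10U)
10U → rack 7 (remaining 0U)
20U → rack 8 (remaining 4U)
17U → rack 9 (remaining 7U)
21U → rack 10 (remaining 3U)
4U → rack 1 (remaining 5U)
20U → rack 11 (remaining 4U)
13U → rack 12 (remaining 11U)
13U → rack 13 (remaining 11U)
13 racks × 24U = 312U; used 238U; unused 74U.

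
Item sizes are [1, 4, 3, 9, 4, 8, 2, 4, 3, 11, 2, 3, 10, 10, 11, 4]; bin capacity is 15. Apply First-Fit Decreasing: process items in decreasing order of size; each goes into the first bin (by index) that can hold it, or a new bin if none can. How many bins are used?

Sorted descending: 11, 11, 10, 10, 9, 8, 4, 4, 4, 4, 3, 3, 3, 2, 2, 1.
Put 11 in bin 1; 4 remain.
Put 11 in bin 2; 4 remain.
Put 10 in bin 3; 5 remain.
Put 10 in bin 4; 5 remain.
Put 9 in bin 5; 6 remain.
Put 8 in bin 6; 7 remain.
Put 4 in bin 1; 0 remain.
Put 4 in bin 2; 0 remain.
Put 4 in bin 3; 1 remain.
Put 4 in bin 4; 1 remain.
Put 3 in bin 5; 3 remain.
Put 3 in bin 5; 0 remain.
Put 3 in bin 6; 4 remain.
Put 2 in bin 6; 2 remain.
Put 2 in bin 6; 0 remain.
Put 1 in bin 3; 0 remain.

6 bins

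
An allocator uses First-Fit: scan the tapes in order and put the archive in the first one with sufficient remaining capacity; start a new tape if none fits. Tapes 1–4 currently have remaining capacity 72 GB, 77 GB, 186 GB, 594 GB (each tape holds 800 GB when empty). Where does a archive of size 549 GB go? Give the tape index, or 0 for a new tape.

Tapes with room: tape 4 (594 GB).
The first with room is tape 4.

4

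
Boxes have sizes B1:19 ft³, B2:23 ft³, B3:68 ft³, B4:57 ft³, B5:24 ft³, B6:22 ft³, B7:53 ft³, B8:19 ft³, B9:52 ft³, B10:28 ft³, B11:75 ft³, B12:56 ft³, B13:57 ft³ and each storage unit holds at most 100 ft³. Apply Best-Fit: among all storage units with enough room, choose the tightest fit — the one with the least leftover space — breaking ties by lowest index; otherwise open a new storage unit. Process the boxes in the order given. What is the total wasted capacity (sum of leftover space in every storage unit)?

B1 (19 ft³) → storage unit 1 (remaining 81 ft³)
B2 (23 ft³) → storage unit 1 (remaining 58 ft³)
B3 (68 ft³) → storage unit 2 (remaining 32 ft³)
B4 (57 ft³) → storage unit 1 (remaining 1 ft³)
B5 (24 ft³) → storage unit 2 (remaining 8 ft³)
B6 (22 ft³) → storage unit 3 (remaining 78 ft³)
B7 (53 ft³) → storage unit 3 (remaining 25 ft³)
B8 (19 ft³) → storage unit 3 (remaining 6 ft³)
B9 (52 ft³) → storage unit 4 (remaining 48 ft³)
B10 (28 ft³) → storage unit 4 (remaining 20 ft³)
B11 (75 ft³) → storage unit 5 (remaining 25 ft³)
B12 (56 ft³) → storage unit 6 (remaining 44 ft³)
B13 (57 ft³) → storage unit 7 (remaining 43 ft³)
7 storage units × 100 ft³ = 700 ft³; used 553 ft³; unused 147 ft³.

147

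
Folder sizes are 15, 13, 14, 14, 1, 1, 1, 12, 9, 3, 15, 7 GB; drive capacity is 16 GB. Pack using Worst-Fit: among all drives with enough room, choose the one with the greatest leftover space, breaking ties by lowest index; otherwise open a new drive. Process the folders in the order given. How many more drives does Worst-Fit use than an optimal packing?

1

Worst-Fit: [15] [13,1,1] [14,1] [14] [12] [9,3] [15] [7] → 8 drives.
Total size 105 GB; any packing needs at least ⌈105/16⌉ = 7 drives.
An optimal packing achieves that bound: [15,1] [15,1] [14,1] [14] [13,3] [12] [9,7] → 7 drives.
Excess: 8 − 7 = 1.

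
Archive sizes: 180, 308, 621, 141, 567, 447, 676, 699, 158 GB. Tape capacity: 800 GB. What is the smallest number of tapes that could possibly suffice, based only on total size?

5

Total size = 180 + 308 + 621 + 141 + 567 + 447 + 676 + 699 + 158 = 3797 GB.
⌈3797 / 800⌉ = 5.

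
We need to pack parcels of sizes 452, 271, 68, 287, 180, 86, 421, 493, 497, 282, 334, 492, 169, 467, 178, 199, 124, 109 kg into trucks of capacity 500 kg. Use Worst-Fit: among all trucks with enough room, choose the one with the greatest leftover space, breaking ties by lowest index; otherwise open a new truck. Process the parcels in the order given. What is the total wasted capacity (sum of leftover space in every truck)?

Put 452 kg in truck 1; 48 kg remain.
Put 271 kg in truck 2; 229 kg remain.
Put 68 kg in truck 2; 161 kg remain.
Put 287 kg in truck 3; 213 kg remain.
Put 180 kg in truck 3; 33 kg remain.
Put 86 kg in truck 2; 75 kg remain.
Put 421 kg in truck 4; 79 kg remain.
Put 493 kg in truck 5; 7 kg remain.
Put 497 kg in truck 6; 3 kg remain.
Put 282 kg in truck 7; 218 kg remain.
Put 334 kg in truck 8; 166 kg remain.
Put 492 kg in truck 9; 8 kg remain.
Put 169 kg in truck 7; 49 kg remain.
Put 467 kg in truck 10; 33 kg remain.
Put 178 kg in truck 11; 322 kg remain.
Put 199 kg in truck 11; 123 kg remain.
Put 124 kg in truck 8; 42 kg remain.
Put 109 kg in truck 11; 14 kg remain.
11 trucks × 500 kg = 5500 kg; used 5109 kg; unused 391 kg.

391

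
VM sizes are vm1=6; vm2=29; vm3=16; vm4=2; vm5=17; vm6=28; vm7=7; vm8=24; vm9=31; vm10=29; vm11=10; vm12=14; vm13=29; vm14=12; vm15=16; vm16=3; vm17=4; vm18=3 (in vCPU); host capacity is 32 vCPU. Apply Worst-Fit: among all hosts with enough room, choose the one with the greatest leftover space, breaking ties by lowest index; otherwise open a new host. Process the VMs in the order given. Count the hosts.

10

host 1: place vm1 (6 vCPU), 26 vCPU left
host 2: place vm2 (29 vCPU), 3 vCPU left
host 1: place vm3 (16 vCPU), 10 vCPU left
host 1: place vm4 (2 vCPU), 8 vCPU left
host 3: place vm5 (17 vCPU), 15 vCPU left
host 4: place vm6 (28 vCPU), 4 vCPU left
host 3: place vm7 (7 vCPU), 8 vCPU left
host 5: place vm8 (24 vCPU), 8 vCPU left
host 6: place vm9 (31 vCPU), 1 vCPU left
host 7: place vm10 (29 vCPU), 3 vCPU left
host 8: place vm11 (10 vCPU), 22 vCPU left
host 8: place vm12 (14 vCPU), 8 vCPU left
host 9: place vm13 (29 vCPU), 3 vCPU left
host 10: place vm14 (12 vCPU), 20 vCPU left
host 10: place vm15 (16 vCPU), 4 vCPU left
host 1: place vm16 (3 vCPU), 5 vCPU left
host 3: place vm17 (4 vCPU), 4 vCPU left
host 5: place vm18 (3 vCPU), 5 vCPU left
Final hosts: [6,16,2,3] [29] [17,7,4] [28] [24,3] [31] [29] [10,14] [29] [12,16].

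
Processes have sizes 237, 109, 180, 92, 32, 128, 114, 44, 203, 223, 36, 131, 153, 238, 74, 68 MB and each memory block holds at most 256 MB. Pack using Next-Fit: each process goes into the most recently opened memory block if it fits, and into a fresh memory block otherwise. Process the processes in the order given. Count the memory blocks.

memory block 1: place 237 MB, 19 MB left
memory block 2: place 109 MB, 147 MB left
memory block 3: place 180 MB, 76 MB left
memory block 4: place 92 MB, 164 MB left
memory block 4: place 32 MB, 132 MB left
memory block 4: place 128 MB, 4 MB left
memory block 5: place 114 MB, 142 MB left
memory block 5: place 44 MB, 98 MB left
memory block 6: place 203 MB, 53 MB left
memory block 7: place 223 MB, 33 MB left
memory block 8: place 36 MB, 220 MB left
memory block 8: place 131 MB, 89 MB left
memory block 9: place 153 MB, 103 MB left
memory block 10: place 238 MB, 18 MB left
memory block 11: place 74 MB, 182 MB left
memory block 11: place 68 MB, 114 MB left

11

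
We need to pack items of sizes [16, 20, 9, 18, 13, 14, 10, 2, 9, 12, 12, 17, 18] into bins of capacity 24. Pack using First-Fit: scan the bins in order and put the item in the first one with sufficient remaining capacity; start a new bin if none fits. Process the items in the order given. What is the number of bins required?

Put 16 in bin 1; 8 remain.
Put 20 in bin 2; 4 remain.
Put 9 in bin 3; 15 remain.
Put 18 in bin 4; 6 remain.
Put 13 in bin 3; 2 remain.
Put 14 in bin 5; 10 remain.
Put 10 in bin 5; 0 remain.
Put 2 in bin 1; 6 remain.
Put 9 in bin 6; 15 remain.
Put 12 in bin 6; 3 remain.
Put 12 in bin 7; 12 remain.
Put 17 in bin 8; 7 remain.
Put 18 in bin 9; 6 remain.

9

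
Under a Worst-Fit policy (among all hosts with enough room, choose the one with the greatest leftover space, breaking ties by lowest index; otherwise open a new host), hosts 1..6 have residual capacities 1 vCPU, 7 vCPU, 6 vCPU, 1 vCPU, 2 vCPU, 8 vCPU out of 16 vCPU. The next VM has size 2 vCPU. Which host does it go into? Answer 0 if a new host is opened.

6

Hosts with room: host 2 (7 vCPU), host 3 (6 vCPU), host 5 (2 vCPU), host 6 (8 vCPU).
Most room is host 6 with 8 vCPU free.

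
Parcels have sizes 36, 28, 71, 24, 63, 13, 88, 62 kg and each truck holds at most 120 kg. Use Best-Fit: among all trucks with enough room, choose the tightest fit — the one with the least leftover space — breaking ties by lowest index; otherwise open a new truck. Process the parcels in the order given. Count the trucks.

5 trucks

truck 1: place 36 kg, 84 kg left
truck 1: place 28 kg, 56 kg left
truck 2: place 71 kg, 49 kg left
truck 2: place 24 kg, 25 kg left
truck 3: place 63 kg, 57 kg left
truck 2: place 13 kg, 12 kg left
truck 4: place 88 kg, 32 kg left
truck 5: place 62 kg, 58 kg left
Final trucks: [36,28] [71,24,13] [63] [88] [62].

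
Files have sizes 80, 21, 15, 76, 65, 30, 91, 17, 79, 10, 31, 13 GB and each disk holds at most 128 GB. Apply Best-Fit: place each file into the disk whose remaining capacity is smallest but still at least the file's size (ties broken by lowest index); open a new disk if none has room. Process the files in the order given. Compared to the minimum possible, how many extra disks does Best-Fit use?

0

Best-Fit: [80,21,15,10] [76,30,17] [65] [91,31] [79,13] → 5 disks.
Total size 528 GB; any packing needs at least ⌈528/128⌉ = 5 disks.
So 5 is already optimal.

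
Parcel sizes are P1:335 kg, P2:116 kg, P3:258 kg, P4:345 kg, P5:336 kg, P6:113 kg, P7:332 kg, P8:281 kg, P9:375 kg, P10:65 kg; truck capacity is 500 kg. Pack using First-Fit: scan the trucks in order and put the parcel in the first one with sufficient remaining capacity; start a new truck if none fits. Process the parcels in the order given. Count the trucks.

P1 (335 kg) → truck 1 (remaining 165 kg)
P2 (116 kg) → truck 1 (remaining 49 kg)
P3 (258 kg) → truck 2 (remaining 242 kg)
P4 (345 kg) → truck 3 (remaining 155 kg)
P5 (336 kg) → truck 4 (remaining 164 kg)
P6 (113 kg) → truck 2 (remaining 129 kg)
P7 (332 kg) → truck 5 (remaining 168 kg)
P8 (281 kg) → truck 6 (remaining 219 kg)
P9 (375 kg) → truck 7 (remaining 125 kg)
P10 (65 kg) → truck 2 (remaining 64 kg)
Final trucks: [335,116] [258,113,65] [345] [336] [332] [281] [375].

7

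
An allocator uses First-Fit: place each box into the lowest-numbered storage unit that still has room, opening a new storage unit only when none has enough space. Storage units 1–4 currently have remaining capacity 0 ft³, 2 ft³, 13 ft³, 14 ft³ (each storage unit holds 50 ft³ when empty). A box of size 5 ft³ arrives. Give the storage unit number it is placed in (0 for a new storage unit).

3

Storage units with room: storage unit 3 (13 ft³), storage unit 4 (14 ft³).
The first with room is storage unit 3.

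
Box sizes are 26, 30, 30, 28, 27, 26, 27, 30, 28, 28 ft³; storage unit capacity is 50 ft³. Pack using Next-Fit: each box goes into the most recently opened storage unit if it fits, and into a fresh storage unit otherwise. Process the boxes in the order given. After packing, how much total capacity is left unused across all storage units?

220

Put 26 ft³ in storage unit 1; 24 ft³ remain.
Put 30 ft³ in storage unit 2; 20 ft³ remain.
Put 30 ft³ in storage unit 3; 20 ft³ remain.
Put 28 ft³ in storage unit 4; 22 ft³ remain.
Put 27 ft³ in storage unit 5; 23 ft³ remain.
Put 26 ft³ in storage unit 6; 24 ft³ remain.
Put 27 ft³ in storage unit 7; 23 ft³ remain.
Put 30 ft³ in storage unit 8; 20 ft³ remain.
Put 28 ft³ in storage unit 9; 22 ft³ remain.
Put 28 ft³ in storage unit 10; 22 ft³ remain.
10 storage units × 50 ft³ = 500 ft³; used 280 ft³; unused 220 ft³.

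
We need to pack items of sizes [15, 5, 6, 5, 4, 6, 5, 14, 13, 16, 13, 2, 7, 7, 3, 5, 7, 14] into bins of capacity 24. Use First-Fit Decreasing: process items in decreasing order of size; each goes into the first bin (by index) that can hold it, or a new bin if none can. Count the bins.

Sorted descending: 16, 15, 14, 14, 13, 13, 7, 7, 7, 6, 6, 5, 5, 5, 5, 4, 3, 2.
bin 1: place 16, 8 left
bin 2: place 15, 9 left
bin 3: place 14, 10 left
bin 4: place 14, 10 left
bin 5: place 13, 11 left
bin 6: place 13, 11 left
bin 1: place 7, 1 left
bin 2: place 7, 2 left
bin 3: place 7, 3 left
bin 4: place 6, 4 left
bin 5: place 6, 5 left
bin 5: place 5, 0 left
bin 6: place 5, 6 left
bin 6: place 5, 1 left
bin 7: place 5, 19 left
bin 4: place 4, 0 left
bin 3: place 3, 0 left
bin 2: place 2, 0 left

7 bins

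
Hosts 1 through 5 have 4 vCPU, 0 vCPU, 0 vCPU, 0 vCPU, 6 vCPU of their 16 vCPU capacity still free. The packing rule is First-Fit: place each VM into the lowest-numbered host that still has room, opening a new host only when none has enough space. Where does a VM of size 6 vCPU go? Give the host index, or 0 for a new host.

Hosts with room: host 5 (6 vCPU).
The first with room is host 5.

5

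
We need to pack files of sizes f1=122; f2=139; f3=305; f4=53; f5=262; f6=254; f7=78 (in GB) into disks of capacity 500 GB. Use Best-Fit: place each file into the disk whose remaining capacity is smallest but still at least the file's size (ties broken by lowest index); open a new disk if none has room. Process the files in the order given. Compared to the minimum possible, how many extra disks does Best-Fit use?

Best-Fit: [122,139] [305,53,78] [262] [254] → 4 disks.
Total size 1213 GB; any packing needs at least ⌈1213/500⌉ = 3 disks.
An optimal packing achieves that bound: [305,139,53] [262,122,78] [254] → 3 disks.
Excess: 4 − 3 = 1.

1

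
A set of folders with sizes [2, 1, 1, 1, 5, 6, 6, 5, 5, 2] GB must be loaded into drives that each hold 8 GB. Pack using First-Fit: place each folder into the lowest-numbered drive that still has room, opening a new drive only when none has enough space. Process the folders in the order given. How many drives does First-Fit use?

2 GB → drive 1 (remaining 6 GB)
1 GB → drive 1 (remaining 5 GB)
1 GB → drive 1 (remaining 4 GB)
1 GB → drive 1 (remaining 3 GB)
5 GB → drive 2 (remaining 3 GB)
6 GB → drive 3 (remaining 2 GB)
6 GB → drive 4 (remaining 2 GB)
5 GB → drive 5 (remaining 3 GB)
5 GB → drive 6 (remaining 3 GB)
2 GB → drive 1 (remaining 1 GB)

6 drives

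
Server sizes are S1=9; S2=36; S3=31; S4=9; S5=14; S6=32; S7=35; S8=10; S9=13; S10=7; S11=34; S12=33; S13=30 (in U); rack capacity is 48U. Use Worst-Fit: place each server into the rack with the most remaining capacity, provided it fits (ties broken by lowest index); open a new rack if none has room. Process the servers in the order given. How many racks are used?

8

Put S1 (9U) in rack 1; 39U remain.
Put S2 (36U) in rack 1; 3U remain.
Put S3 (31U) in rack 2; 17U remain.
Put S4 (9U) in rack 2; 8U remain.
Put S5 (14U) in rack 3; 34U remain.
Put S6 (32U) in rack 3; 2U remain.
Put S7 (35U) in rack 4; 13U remain.
Put S8 (10U) in rack 4; 3U remain.
Put S9 (13U) in rack 5; 35U remain.
Put S10 (7U) in rack 5; 28U remain.
Put S11 (34U) in rack 6; 14U remain.
Put S12 (33U) in rack 7; 15U remain.
Put S13 (30U) in rack 8; 18U remain.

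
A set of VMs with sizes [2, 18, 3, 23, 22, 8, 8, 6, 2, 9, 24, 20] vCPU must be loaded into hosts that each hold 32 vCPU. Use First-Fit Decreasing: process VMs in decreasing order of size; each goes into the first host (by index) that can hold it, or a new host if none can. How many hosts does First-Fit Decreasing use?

5

Sorted descending: 24, 23, 22, 20, 18, 9, 8, 8, 6, 3, 2, 2.
24 vCPU → host 1 (remaining 8 vCPU)
23 vCPU → host 2 (remaining 9 vCPU)
22 vCPU → host 3 (remaining 10 vCPU)
20 vCPU → host 4 (remaining 12 vCPU)
18 vCPU → host 5 (remaining 14 vCPU)
9 vCPU → host 2 (remaining 0 vCPU)
8 vCPU → host 1 (remaining 0 vCPU)
8 vCPU → host 3 (remaining 2 vCPU)
6 vCPU → host 4 (remaining 6 vCPU)
3 vCPU → host 4 (remaining 3 vCPU)
2 vCPU → host 3 (remaining 0 vCPU)
2 vCPU → host 4 (remaining 1 vCPU)
Final hosts: [24,8] [23,9] [22,8,2] [20,6,3,2] [18].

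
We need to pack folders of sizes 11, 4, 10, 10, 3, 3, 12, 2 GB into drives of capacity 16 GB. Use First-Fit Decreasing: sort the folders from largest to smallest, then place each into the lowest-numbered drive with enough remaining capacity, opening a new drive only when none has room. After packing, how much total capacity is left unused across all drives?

9

Sorted descending: 12, 11, 10, 10, 4, 3, 3, 2.
Put 12 GB in drive 1; 4 GB remain.
Put 11 GB in drive 2; 5 GB remain.
Put 10 GB in drive 3; 6 GB remain.
Put 10 GB in drive 4; 6 GB remain.
Put 4 GB in drive 1; 0 GB remain.
Put 3 GB in drive 2; 2 GB remain.
Put 3 GB in drive 3; 3 GB remain.
Put 2 GB in drive 2; 0 GB remain.
4 drives × 16 GB = 64 GB; used 55 GB; unused 9 GB.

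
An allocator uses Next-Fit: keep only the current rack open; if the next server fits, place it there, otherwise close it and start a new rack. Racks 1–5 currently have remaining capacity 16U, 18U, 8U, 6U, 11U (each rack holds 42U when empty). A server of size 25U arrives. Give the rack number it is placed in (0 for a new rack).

Next-Fit only looks at rack 5, which has 11U free.
25U does not fit, so a new rack is opened.

0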